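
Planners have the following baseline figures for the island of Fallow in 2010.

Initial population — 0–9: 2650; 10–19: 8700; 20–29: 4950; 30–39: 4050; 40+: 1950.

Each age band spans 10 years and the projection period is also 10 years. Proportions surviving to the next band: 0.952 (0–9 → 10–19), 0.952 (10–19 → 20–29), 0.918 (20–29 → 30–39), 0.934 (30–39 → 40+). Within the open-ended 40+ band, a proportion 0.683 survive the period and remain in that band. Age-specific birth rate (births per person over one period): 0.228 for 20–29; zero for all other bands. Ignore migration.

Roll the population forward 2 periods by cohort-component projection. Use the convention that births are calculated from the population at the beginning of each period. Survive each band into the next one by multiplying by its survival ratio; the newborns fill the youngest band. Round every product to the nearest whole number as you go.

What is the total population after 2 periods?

20706

Period 1:
Births: 4950 × 0.228 = 1129
10–19: 2650 × 0.952 = 2523
20–29: 8700 × 0.952 = 8282
30–39: 4950 × 0.918 = 4544
40+: 4050 × 0.934 + 1950 × 0.683 = 3783 + 1332 = 5115
Population now: 0–9=1129, 10–19=2523, 20–29=8282, 30–39=4544, 40+=5115
Period 2:
Births: 8282 × 0.228 = 1888
10–19: 1129 × 0.952 = 1075
20–29: 2523 × 0.952 = 2402
30–39: 8282 × 0.918 = 7603
40+: 4544 × 0.934 + 5115 × 0.683 = 4244 + 3494 = 7738
Population now: 0–9=1888, 10–19=1075, 20–29=2402, 30–39=7603, 40+=7738
Total after period 2: 1888 + 1075 + 2402 + 7603 + 7738 = 20706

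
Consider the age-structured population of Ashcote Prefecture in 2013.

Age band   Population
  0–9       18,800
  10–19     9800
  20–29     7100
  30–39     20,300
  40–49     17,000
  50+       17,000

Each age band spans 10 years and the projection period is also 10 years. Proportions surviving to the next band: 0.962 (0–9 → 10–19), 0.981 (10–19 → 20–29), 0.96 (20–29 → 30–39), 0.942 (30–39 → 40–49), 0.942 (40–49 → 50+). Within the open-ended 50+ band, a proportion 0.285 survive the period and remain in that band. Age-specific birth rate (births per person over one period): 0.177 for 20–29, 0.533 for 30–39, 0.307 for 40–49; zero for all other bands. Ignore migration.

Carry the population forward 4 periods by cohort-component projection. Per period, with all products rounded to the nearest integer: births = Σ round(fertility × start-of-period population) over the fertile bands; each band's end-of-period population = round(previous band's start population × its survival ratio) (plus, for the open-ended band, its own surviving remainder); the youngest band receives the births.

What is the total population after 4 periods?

[period 1]
Births: 7100 × 0.177 = 1257 ; 20300 × 0.533 = 10820 ; 17000 × 0.307 = 5219 ⇒ total 17296
10–19: 18800 × 0.962 = 18086
20–29: 9800 × 0.981 = 9614
30–39: 7100 × 0.96 = 6816
40–49: 20300 × 0.942 = 19123
50+: 17000 × 0.942 + 17000 × 0.285 = 16014 + 4845 = 20859
Giving 17296 / 18086 / 9614 / 6816 / 19123 / 20859.
[period 2]
Births: 9614 × 0.177 = 1702 ; 6816 × 0.533 = 3633 ; 19123 × 0.307 = 5871 ⇒ total 11206
10–19: 17296 × 0.962 = 16639
20–29: 18086 × 0.981 = 17742
30–39: 9614 × 0.96 = 9229
40–49: 6816 × 0.942 = 6421
50+: 19123 × 0.942 + 20859 × 0.285 = 18014 + 5945 = 23959
Giving 11206 / 16639 / 17742 / 9229 / 6421 / 23959.
[period 3]
Births: 17742 × 0.177 = 3140 ; 9229 × 0.533 = 4919 ; 6421 × 0.307 = 1971 ⇒ total 10030
10–19: 11206 × 0.962 = 10780
20–29: 16639 × 0.981 = 16323
30–39: 17742 × 0.96 = 17032
40–49: 9229 × 0.942 = 8694
50+: 6421 × 0.942 + 23959 × 0.285 = 6049 + 6828 = 12877
Giving 10030 / 10780 / 16323 / 17032 / 8694 / 12877.
[period 4]
Births: 16323 × 0.177 = 2889 ; 17032 × 0.533 = 9078 ; 8694 × 0.307 = 2669 ⇒ total 14636
10–19: 10030 × 0.962 = 9649
20–29: 10780 × 0.981 = 10575
30–39: 16323 × 0.96 = 15670
40–49: 17032 × 0.942 = 16044
50+: 8694 × 0.942 + 12877 × 0.285 = 8190 + 3670 = 11860
Giving 14636 / 9649 / 10575 / 15670 / 16044 / 11860.
Total after period 4: 14636 + 9649 + 10575 + 15670 + 16044 + 11860 = 78434

78434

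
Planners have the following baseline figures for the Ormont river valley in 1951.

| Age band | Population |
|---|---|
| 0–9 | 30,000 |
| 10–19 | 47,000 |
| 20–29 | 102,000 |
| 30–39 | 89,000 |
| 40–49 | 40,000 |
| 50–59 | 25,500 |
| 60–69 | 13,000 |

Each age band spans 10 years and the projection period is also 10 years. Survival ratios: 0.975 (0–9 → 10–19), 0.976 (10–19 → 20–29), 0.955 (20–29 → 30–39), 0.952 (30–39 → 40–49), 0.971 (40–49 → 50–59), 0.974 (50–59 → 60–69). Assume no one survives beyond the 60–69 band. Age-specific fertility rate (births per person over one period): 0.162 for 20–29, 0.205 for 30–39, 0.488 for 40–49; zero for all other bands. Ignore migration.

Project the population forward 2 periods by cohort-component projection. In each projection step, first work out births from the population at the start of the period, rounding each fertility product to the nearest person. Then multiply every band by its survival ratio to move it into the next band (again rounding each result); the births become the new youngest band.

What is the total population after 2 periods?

406870

[period 1]
Births: 102000 * 0.162 = 16524 ; 89000 * 0.205 = 18245 ; 40000 * 0.488 = 19520 ⇒ total 54289
10–19: 30000 * 0.975 = 29250
20–29: 47000 * 0.976 = 45872
30–39: 102000 * 0.955 = 97410
40–49: 89000 * 0.952 = 84728
50–59: 40000 * 0.971 = 38840
60–69: 25500 * 0.974 = 24837
Population now: 0–9=54289, 10–19=29250, 20–29=45872, 30–39=97410, 40–49=84728, 50–59=38840, 60–69=24837
[period 2]
Births: 45872 * 0.162 = 7431 ; 97410 * 0.205 = 19969 ; 84728 * 0.488 = 41347 ⇒ total 68747
10–19: 54289 * 0.975 = 52932
20–29: 29250 * 0.976 = 28548
30–39: 45872 * 0.955 = 43808
40–49: 97410 * 0.952 = 92734
50–59: 84728 * 0.971 = 82271
60–69: 38840 * 0.974 = 37830
Population now: 0–9=68747, 10–19=52932, 20–29=28548, 30–39=43808, 40–49=92734, 50–59=82271, 60–69=37830
Total after period 2: 68747 + 52932 + 28548 + 43808 + 92734 + 82271 + 37830 = 406870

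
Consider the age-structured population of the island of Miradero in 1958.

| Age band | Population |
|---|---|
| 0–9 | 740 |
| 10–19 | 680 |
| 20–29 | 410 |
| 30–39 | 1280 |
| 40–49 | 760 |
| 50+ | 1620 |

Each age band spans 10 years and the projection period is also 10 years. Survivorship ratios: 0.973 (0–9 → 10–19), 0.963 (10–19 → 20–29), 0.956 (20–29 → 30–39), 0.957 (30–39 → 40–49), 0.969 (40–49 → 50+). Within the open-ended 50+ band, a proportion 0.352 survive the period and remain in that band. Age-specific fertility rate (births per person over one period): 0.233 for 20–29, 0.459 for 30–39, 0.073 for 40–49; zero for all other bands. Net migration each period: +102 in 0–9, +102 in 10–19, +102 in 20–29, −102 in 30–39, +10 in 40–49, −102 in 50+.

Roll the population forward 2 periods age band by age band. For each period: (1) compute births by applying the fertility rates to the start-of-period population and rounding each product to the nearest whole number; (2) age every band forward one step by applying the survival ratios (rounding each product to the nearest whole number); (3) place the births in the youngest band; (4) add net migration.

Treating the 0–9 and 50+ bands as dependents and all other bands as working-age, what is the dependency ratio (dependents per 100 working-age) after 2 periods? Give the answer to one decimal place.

Let group 1 be 0–9 through group 6 = 50+.
After projecting period 1:
Births: 410 × 0.233 = 96  |  1280 × 0.459 = 588  |  760 × 0.073 = 55 — total 739
Group 2: 740 × 0.973 = 720
Group 3: 680 × 0.963 = 655
Group 4: 410 × 0.956 = 392
Group 5: 1280 × 0.957 = 1225
Group 6: 760 × 0.969 + 1620 × 0.352 = 736 + 570 = 1306
Net migration: Group 1 + 102 → 841; Group 2 + 102 → 822; Group 3 + 102 → 757; Group 4 − 102 → 290; Group 5 + 10 → 1235; Group 6 − 102 → 1204
Population now: 0–9=841, 10–19=822, 20–29=757, 30–39=290, 40–49=1235, 50+=1204
After projecting period 2:
Births: 757 × 0.233 = 176  |  290 × 0.459 = 133  |  1235 × 0.073 = 90 — total 399
Group 2: 841 × 0.973 = 818
Group 3: 822 × 0.963 = 792
Group 4: 757 × 0.956 = 724
Group 5: 290 × 0.957 = 278
Group 6: 1235 × 0.969 + 1204 × 0.352 = 1197 + 424 = 1621
Net migration: Group 1 + 102 → 501; Group 2 + 102 → 920; Group 3 + 102 → 894; Group 4 − 102 → 622; Group 5 + 10 → 288; Group 6 − 102 → 1519
Population now: 0–9=501, 10–19=920, 20–29=894, 30–39=622, 40–49=288, 50+=1519
Dependents (band 0–9 + band 50+) = 501 + 1519 = 2020; working-age = 2724; ratio = 2020/2724 × 100 = 74.2

74.2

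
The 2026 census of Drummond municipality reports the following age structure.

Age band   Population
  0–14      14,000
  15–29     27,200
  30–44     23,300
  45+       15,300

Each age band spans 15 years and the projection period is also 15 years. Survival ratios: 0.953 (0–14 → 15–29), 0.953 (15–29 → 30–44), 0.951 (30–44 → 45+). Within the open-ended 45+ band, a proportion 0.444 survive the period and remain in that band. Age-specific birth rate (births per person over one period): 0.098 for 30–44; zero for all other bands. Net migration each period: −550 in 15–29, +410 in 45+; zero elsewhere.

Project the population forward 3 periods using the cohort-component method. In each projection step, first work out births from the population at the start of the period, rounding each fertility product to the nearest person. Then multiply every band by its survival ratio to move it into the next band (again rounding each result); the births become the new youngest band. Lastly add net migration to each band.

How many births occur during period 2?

2540

Let band 1 be 0–14 through band 4 = 45+.
Period 1.
Births: 23300 × 0.098 = 2283
Band 2: 14000 × 0.953 = 13342
Band 3: 27200 × 0.953 = 25922
Band 4: 23300 × 0.951 + 15300 × 0.444 = 22158 + 6793 = 28951
Net migration: Band 2 − 550 → 12792; Band 4 + 410 → 29361
→ [2283, 12792, 25922, 29361]
Period 2.
Births: 25922 × 0.098 = 2540
Band 2: 2283 × 0.953 = 2176
Band 3: 12792 × 0.953 = 12191
Band 4: 25922 × 0.951 + 29361 × 0.444 = 24652 + 13036 = 37688
Net migration: Band 2 − 550 → 1626; Band 4 + 410 → 38098
→ [2540, 1626, 12191, 38098]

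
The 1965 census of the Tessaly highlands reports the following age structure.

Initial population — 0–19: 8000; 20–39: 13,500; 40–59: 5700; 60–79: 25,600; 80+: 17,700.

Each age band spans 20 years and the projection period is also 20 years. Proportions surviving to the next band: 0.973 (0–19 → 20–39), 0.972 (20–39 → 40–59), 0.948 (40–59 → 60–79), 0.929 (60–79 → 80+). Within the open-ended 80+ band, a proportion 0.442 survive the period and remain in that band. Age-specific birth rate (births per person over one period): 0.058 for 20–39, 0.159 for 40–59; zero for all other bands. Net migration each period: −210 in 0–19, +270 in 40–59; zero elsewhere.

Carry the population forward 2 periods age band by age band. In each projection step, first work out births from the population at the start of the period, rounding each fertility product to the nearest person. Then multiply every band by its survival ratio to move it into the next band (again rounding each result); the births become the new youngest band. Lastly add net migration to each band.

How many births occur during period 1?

Let band 1 be 0–19 through band 5 = 80+.
Period 1:
Births: 13500 × 0.058 = 783  |  5700 × 0.159 = 906 — total 1689
Band 2: 8000 × 0.973 = 7784
Band 3: 13500 × 0.972 = 13122
Band 4: 5700 × 0.948 = 5404
Band 5: 25600 × 0.929 + 17700 × 0.442 = 23782 + 7823 = 31605
Net migration: Band 1 − 210 → 1479; Band 3 + 270 → 13392
Population now: 0–19=1479, 20–39=7784, 40–59=13392, 60–79=5404, 80+=31605

1689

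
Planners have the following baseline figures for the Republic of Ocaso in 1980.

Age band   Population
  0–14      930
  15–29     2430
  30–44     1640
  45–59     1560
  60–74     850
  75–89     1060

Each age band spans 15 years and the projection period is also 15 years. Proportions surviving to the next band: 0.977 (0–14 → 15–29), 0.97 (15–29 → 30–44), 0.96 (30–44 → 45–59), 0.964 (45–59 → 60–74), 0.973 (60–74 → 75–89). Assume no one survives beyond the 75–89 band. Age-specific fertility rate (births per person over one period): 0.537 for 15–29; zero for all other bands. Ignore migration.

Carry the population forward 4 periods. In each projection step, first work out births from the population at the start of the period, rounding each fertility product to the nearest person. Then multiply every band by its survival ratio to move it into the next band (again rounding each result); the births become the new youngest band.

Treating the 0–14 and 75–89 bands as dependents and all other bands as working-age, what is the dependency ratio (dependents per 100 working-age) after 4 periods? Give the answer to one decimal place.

75.8

Period 1:
Births: 2430 * 0.537 = 1305
15–29: 930 * 0.977 = 909
30–44: 2430 * 0.97 = 2357
45–59: 1640 * 0.96 = 1574
60–74: 1560 * 0.964 = 1504
75–89: 850 * 0.973 = 827
Giving 1305 / 909 / 2357 / 1574 / 1504 / 827.
Period 2:
Births: 909 * 0.537 = 488
15–29: 1305 * 0.977 = 1275
30–44: 909 * 0.97 = 882
45–59: 2357 * 0.96 = 2263
60–74: 1574 * 0.964 = 1517
75–89: 1504 * 0.973 = 1463
Giving 488 / 1275 / 882 / 2263 / 1517 / 1463.
Period 3:
Births: 1275 * 0.537 = 685
15–29: 488 * 0.977 = 477
30–44: 1275 * 0.97 = 1237
45–59: 882 * 0.96 = 847
60–74: 2263 * 0.964 = 2182
75–89: 1517 * 0.973 = 1476
Giving 685 / 477 / 1237 / 847 / 2182 / 1476.
Period 4:
Births: 477 * 0.537 = 256
15–29: 685 * 0.977 = 669
30–44: 477 * 0.97 = 463
45–59: 1237 * 0.96 = 1188
60–74: 847 * 0.964 = 817
75–89: 2182 * 0.973 = 2123
Giving 256 / 669 / 463 / 1188 / 817 / 2123.
Dependents (band 0–14 + band 75–89) = 256 + 2123 = 2379; working-age = 3137; ratio = 2379/3137 × 100 = 75.8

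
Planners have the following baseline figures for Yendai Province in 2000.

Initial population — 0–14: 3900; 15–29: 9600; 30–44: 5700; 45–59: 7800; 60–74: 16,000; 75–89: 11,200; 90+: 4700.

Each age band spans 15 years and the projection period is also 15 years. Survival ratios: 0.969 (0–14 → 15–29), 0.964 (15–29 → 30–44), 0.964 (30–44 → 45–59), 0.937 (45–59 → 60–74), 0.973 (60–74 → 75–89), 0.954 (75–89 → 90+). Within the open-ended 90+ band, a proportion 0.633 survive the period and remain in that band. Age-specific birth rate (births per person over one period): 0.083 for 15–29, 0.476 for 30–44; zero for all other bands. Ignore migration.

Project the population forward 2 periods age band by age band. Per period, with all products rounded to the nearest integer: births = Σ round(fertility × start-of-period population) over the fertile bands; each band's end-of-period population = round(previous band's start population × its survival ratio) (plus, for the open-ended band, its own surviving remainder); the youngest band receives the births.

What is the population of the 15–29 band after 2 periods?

3401

Numbering the groups 1..7 from youngest to oldest:
Period 1.
Births: 9600 × 0.083 = 797, 5700 × 0.476 = 2713 — total 3510
Group 2: 3900 × 0.969 = 3779
Group 3: 9600 × 0.964 = 9254
Group 4: 5700 × 0.964 = 5495
Group 5: 7800 × 0.937 = 7309
Group 6: 16000 × 0.973 = 15568
Group 7: 11200 × 0.954 + 4700 × 0.633 = 10685 + 2975 = 13660
Population now: 0–14=3510, 15–29=3779, 30–44=9254, 45–59=5495, 60–74=7309, 75–89=15568, 90+=13660
Period 2.
Births: 3779 × 0.083 = 314, 9254 × 0.476 = 4405 — total 4719
Group 2: 3510 × 0.969 = 3401
Group 3: 3779 × 0.964 = 3643
Group 4: 9254 × 0.964 = 8921
Group 5: 5495 × 0.937 = 5149
Group 6: 7309 × 0.973 = 7112
Group 7: 15568 × 0.954 + 13660 × 0.633 = 14852 + 8647 = 23499
Population now: 0–14=4719, 15–29=3401, 30–44=3643, 45–59=8921, 60–74=5149, 75–89=7112, 90+=23499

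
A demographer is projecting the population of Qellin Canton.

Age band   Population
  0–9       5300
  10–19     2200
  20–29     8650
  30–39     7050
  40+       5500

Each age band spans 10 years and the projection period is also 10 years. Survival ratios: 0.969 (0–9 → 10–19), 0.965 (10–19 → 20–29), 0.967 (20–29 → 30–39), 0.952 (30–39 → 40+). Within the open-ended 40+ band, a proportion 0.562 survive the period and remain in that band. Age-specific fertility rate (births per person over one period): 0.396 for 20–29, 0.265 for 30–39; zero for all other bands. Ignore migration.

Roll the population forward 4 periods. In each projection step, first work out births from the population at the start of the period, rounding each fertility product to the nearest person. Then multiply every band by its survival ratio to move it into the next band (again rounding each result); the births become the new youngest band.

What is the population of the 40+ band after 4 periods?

9915

Period 1.
Births: 8650 × 0.396 = 3425 ; 7050 × 0.265 = 1868 → 5293
10–19: 5300 × 0.969 = 5136
20–29: 2200 × 0.965 = 2123
30–39: 8650 × 0.967 = 8365
40+: 7050 × 0.952 + 5500 × 0.562 = 6712 + 3091 = 9803
End of period: [5293, 5136, 2123, 8365, 9803]
Period 2.
Births: 2123 × 0.396 = 841 ; 8365 × 0.265 = 2217 → 3058
10–19: 5293 × 0.969 = 5129
20–29: 5136 × 0.965 = 4956
30–39: 2123 × 0.967 = 2053
40+: 8365 × 0.952 + 9803 × 0.562 = 7963 + 5509 = 13472
End of period: [3058, 5129, 4956, 2053, 13472]
Period 3.
Births: 4956 × 0.396 = 1963 ; 2053 × 0.265 = 544 → 2507
10–19: 3058 × 0.969 = 2963
20–29: 5129 × 0.965 = 4949
30–39: 4956 × 0.967 = 4792
40+: 2053 × 0.952 + 13472 × 0.562 = 1954 + 7571 = 9525
End of period: [2507, 2963, 4949, 4792, 9525]
Period 4.
Births: 4949 × 0.396 = 1960 ; 4792 × 0.265 = 1270 → 3230
10–19: 2507 × 0.969 = 2429
20–29: 2963 × 0.965 = 2859
30–39: 4949 × 0.967 = 4786
40+: 4792 × 0.952 + 9525 × 0.562 = 4562 + 5353 = 9915
End of period: [3230, 2429, 2859, 4786, 9915]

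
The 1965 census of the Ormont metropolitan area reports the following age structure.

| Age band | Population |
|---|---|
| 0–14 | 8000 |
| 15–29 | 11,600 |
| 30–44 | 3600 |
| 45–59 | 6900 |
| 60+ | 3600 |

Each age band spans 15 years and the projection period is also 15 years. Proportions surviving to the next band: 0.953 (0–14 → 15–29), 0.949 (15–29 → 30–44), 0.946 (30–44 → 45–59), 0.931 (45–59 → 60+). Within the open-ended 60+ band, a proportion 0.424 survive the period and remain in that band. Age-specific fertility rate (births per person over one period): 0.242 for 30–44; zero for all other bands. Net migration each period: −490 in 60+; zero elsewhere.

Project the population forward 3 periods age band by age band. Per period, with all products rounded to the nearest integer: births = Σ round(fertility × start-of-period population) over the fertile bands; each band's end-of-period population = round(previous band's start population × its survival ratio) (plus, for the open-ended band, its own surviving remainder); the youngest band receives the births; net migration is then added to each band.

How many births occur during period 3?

1751

(Groups numbered youngest = 1 to oldest = 5.)
Period 1.
Births: 3600 × 0.242 = 871
Group 2: 8000 × 0.953 = 7624
Group 3: 11600 × 0.949 = 11008
Group 4: 3600 × 0.946 = 3406
Group 5: 6900 × 0.931 + 3600 × 0.424 = 6424 + 1526 = 7950
Net migration: Group 5 − 490 → 7460
End of period: [871, 7624, 11008, 3406, 7460]
Period 2.
Births: 11008 × 0.242 = 2664
Group 2: 871 × 0.953 = 830
Group 3: 7624 × 0.949 = 7235
Group 4: 11008 × 0.946 = 10414
Group 5: 3406 × 0.931 + 7460 × 0.424 = 3171 + 3163 = 6334
Net migration: Group 5 − 490 → 5844
End of period: [2664, 830, 7235, 10414, 5844]
Period 3.
Births: 7235 × 0.242 = 1751
Group 2: 2664 × 0.953 = 2539
Group 3: 830 × 0.949 = 788
Group 4: 7235 × 0.946 = 6844
Group 5: 10414 × 0.931 + 5844 × 0.424 = 9695 + 2478 = 12173
Net migration: Group 5 − 490 → 11683
End of period: [1751, 2539, 788, 6844, 11683]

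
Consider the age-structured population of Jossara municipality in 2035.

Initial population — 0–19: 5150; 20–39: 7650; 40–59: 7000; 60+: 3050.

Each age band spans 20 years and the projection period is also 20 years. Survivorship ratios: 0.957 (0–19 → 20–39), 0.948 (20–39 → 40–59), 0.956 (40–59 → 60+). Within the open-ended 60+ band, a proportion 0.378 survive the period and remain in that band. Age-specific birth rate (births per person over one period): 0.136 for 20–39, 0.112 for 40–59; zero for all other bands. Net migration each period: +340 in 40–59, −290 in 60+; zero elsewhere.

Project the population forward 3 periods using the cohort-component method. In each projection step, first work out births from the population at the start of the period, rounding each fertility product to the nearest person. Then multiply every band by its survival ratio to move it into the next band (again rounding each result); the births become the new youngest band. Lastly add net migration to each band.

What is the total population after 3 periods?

12463

After projecting period 1:
Births: 7650 * 0.136 = 1040 ; 7000 * 0.112 = 784 ⇒ total 1824
20–39: 5150 * 0.957 = 4929
40–59: 7650 * 0.948 = 7252
60+: 7000 * 0.956 + 3050 * 0.378 = 6692 + 1153 = 7845
Net migration: 40–59 + 340 → 7592; 60+ − 290 → 7555
→ [1824, 4929, 7592, 7555]
After projecting period 2:
Births: 4929 * 0.136 = 670 ; 7592 * 0.112 = 850 ⇒ total 1520
20–39: 1824 * 0.957 = 1746
40–59: 4929 * 0.948 = 4673
60+: 7592 * 0.956 + 7555 * 0.378 = 7258 + 2856 = 10114
Net migration: 40–59 + 340 → 5013; 60+ − 290 → 9824
→ [1520, 1746, 5013, 9824]
After projecting period 3:
Births: 1746 * 0.136 = 237 ; 5013 * 0.112 = 561 ⇒ total 798
20–39: 1520 * 0.957 = 1455
40–59: 1746 * 0.948 = 1655
60+: 5013 * 0.956 + 9824 * 0.378 = 4792 + 3713 = 8505
Net migration: 40–59 + 340 → 1995; 60+ − 290 → 8215
→ [798, 1455, 1995, 8215]
Total after period 3: 798 + 1455 + 1995 + 8215 = 12463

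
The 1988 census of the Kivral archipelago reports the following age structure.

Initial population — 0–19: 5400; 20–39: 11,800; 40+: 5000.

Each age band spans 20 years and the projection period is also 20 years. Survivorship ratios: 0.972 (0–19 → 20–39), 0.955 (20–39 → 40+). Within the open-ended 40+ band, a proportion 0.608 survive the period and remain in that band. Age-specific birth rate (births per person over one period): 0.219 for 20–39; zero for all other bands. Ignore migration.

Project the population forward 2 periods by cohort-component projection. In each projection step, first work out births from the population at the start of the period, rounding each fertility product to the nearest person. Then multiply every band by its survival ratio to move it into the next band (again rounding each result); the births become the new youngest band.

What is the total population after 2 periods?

After projecting period 1:
Births: 11800 * 0.219 = 2584
20–39: 5400 * 0.972 = 5249
40+: 11800 * 0.955 + 5000 * 0.608 = 11269 + 3040 = 14309
→ [2584, 5249, 14309]
After projecting period 2:
Births: 5249 * 0.219 = 1150
20–39: 2584 * 0.972 = 2512
40+: 5249 * 0.955 + 14309 * 0.608 = 5013 + 8700 = 13713
→ [1150, 2512, 13713]
Total after period 2: 1150 + 2512 + 13713 = 17375

17375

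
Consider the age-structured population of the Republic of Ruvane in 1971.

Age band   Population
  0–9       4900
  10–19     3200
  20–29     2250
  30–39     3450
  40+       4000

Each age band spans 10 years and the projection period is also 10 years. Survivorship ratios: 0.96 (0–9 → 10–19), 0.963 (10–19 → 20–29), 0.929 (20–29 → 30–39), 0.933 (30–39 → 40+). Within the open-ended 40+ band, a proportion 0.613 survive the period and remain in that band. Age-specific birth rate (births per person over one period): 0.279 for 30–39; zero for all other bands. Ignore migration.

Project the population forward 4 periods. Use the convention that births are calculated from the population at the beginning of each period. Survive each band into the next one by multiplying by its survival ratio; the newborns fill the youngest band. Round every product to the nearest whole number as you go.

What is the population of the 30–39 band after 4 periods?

827

Numbering the groups 1..5 from youngest to oldest:
Period 1:
Births: 3450 * 0.279 = 963
Group 2: 4900 * 0.96 = 4704
Group 3: 3200 * 0.963 = 3082
Group 4: 2250 * 0.929 = 2090
Group 5: 3450 * 0.933 + 4000 * 0.613 = 3219 + 2452 = 5671
End of period: [963, 4704, 3082, 2090, 5671]
Period 2:
Births: 2090 * 0.279 = 583
Group 2: 963 * 0.96 = 924
Group 3: 4704 * 0.963 = 4530
Group 4: 3082 * 0.929 = 2863
Group 5: 2090 * 0.933 + 5671 * 0.613 = 1950 + 3476 = 5426
End of period: [583, 924, 4530, 2863, 5426]
Period 3:
Births: 2863 * 0.279 = 799
Group 2: 583 * 0.96 = 560
Group 3: 924 * 0.963 = 890
Group 4: 4530 * 0.929 = 4208
Group 5: 2863 * 0.933 + 5426 * 0.613 = 2671 + 3326 = 5997
End of period: [799, 560, 890, 4208, 5997]
Period 4:
Births: 4208 * 0.279 = 1174
Group 2: 799 * 0.96 = 767
Group 3: 560 * 0.963 = 539
Group 4: 890 * 0.929 = 827
Group 5: 4208 * 0.933 + 5997 * 0.613 = 3926 + 3676 = 7602
End of period: [1174, 767, 539, 827, 7602]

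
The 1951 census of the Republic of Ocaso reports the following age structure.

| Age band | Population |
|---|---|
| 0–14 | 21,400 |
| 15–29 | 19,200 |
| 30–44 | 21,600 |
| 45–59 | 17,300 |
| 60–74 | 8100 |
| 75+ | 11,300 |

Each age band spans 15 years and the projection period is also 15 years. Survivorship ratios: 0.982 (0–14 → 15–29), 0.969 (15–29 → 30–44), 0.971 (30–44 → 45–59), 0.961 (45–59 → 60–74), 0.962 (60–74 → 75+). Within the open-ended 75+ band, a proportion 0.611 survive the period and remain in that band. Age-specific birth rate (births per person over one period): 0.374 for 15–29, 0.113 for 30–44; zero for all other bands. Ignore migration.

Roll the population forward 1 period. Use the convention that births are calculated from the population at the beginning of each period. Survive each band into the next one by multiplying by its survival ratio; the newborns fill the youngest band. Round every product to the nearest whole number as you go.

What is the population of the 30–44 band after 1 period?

18605

Period 1.
Births: 19200 * 0.374 = 7181 ; 21600 * 0.113 = 2441 — total 9622
15–29: 21400 * 0.982 = 21015
30–44: 19200 * 0.969 = 18605
45–59: 21600 * 0.971 = 20974
60–74: 17300 * 0.961 = 16625
75+: 8100 * 0.962 + 11300 * 0.611 = 7792 + 6904 = 14696
End of period: [9622, 21015, 18605, 20974, 16625, 14696]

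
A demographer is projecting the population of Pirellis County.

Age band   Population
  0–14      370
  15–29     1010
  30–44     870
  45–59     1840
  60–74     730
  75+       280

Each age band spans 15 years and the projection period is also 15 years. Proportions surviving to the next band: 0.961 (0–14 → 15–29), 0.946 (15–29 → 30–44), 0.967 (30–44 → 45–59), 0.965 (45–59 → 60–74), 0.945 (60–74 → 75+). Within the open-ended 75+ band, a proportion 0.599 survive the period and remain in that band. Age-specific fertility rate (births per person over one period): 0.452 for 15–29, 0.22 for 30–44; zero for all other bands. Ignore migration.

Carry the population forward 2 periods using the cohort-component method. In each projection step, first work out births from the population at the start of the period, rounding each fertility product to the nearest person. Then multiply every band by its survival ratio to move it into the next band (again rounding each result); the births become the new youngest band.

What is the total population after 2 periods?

(Bands numbered youngest = 1 to oldest = 6.)
Period 1:
Births: 1010 × 0.452 = 457  |  870 × 0.22 = 191 → 648
Band 2: 370 × 0.961 = 356
Band 3: 1010 × 0.946 = 955
Band 4: 870 × 0.967 = 841
Band 5: 1840 × 0.965 = 1776
Band 6: 730 × 0.945 + 280 × 0.599 = 690 + 168 = 858
→ [648, 356, 955, 841, 1776, 858]
Period 2:
Births: 356 × 0.452 = 161  |  955 × 0.22 = 210 → 371
Band 2: 648 × 0.961 = 623
Band 3: 356 × 0.946 = 337
Band 4: 955 × 0.967 = 923
Band 5: 841 × 0.965 = 812
Band 6: 1776 × 0.945 + 858 × 0.599 = 1678 + 514 = 2192
→ [371, 623, 337, 923, 812, 2192]
Total after period 2: 371 + 623 + 337 + 923 + 812 + 2192 = 5258

5258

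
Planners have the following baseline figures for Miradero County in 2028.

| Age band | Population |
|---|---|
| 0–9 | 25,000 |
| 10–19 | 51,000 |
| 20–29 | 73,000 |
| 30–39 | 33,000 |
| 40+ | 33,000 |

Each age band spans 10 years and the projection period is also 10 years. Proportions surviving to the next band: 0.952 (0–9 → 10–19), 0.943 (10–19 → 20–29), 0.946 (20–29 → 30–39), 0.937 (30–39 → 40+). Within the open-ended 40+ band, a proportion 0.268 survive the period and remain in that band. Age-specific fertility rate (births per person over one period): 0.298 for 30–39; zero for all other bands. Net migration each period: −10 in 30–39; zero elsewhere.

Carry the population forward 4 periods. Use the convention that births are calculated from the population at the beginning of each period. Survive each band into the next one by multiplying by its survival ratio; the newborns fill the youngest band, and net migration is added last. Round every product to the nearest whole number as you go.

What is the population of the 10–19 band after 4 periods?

Numbering the groups 1..5 from youngest to oldest:
[period 1]
Births: 33000 × 0.298 = 9834
Group 2: 25000 × 0.952 = 23800
Group 3: 51000 × 0.943 = 48093
Group 4: 73000 × 0.946 = 69058
Group 5: 33000 × 0.937 + 33000 × 0.268 = 30921 + 8844 = 39765
Net migration: Group 4 − 10 → 69048
End of period: [9834, 23800, 48093, 69048, 39765]
[period 2]
Births: 69048 × 0.298 = 20576
Group 2: 9834 × 0.952 = 9362
Group 3: 23800 × 0.943 = 22443
Group 4: 48093 × 0.946 = 45496
Group 5: 69048 × 0.937 + 39765 × 0.268 = 64698 + 10657 = 75355
Net migration: Group 4 − 10 → 45486
End of period: [20576, 9362, 22443, 45486, 75355]
[period 3]
Births: 45486 × 0.298 = 13555
Group 2: 20576 × 0.952 = 19588
Group 3: 9362 × 0.943 = 8828
Group 4: 22443 × 0.946 = 21231
Group 5: 45486 × 0.937 + 75355 × 0.268 = 42620 + 20195 = 62815
Net migration: Group 4 − 10 → 21221
End of period: [13555, 19588, 8828, 21221, 62815]
[period 4]
Births: 21221 × 0.298 = 6324
Group 2: 13555 × 0.952 = 12904
Group 3: 19588 × 0.943 = 18471
Group 4: 8828 × 0.946 = 8351
Group 5: 21221 × 0.937 + 62815 × 0.268 = 19884 + 16834 = 36718
Net migration: Group 4 − 10 → 8341
End of period: [6324, 12904, 18471, 8341, 36718]

12904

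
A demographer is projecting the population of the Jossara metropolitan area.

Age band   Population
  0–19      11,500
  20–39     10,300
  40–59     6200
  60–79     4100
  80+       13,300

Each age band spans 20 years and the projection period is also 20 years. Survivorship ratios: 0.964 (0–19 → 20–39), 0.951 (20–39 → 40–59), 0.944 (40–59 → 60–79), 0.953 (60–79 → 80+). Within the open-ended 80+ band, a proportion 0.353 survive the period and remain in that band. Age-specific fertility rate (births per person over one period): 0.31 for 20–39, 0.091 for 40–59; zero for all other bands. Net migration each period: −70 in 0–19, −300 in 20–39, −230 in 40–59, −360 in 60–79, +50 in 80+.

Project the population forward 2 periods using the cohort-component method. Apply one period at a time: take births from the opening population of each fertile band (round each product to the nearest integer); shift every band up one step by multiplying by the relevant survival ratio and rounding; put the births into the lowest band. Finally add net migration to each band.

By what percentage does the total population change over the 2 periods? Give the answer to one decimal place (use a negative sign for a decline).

-24.2

Call the bands 1 to 5, youngest first.
Period 1.
Births: 10300 * 0.31 = 3193, 6200 * 0.091 = 564 ⇒ total 3757
Band 2: 11500 * 0.964 = 11086
Band 3: 10300 * 0.951 = 9795
Band 4: 6200 * 0.944 = 5853
Band 5: 4100 * 0.953 + 13300 * 0.353 = 3907 + 4695 = 8602
Net migration: Band 1 − 70 → 3687; Band 2 − 300 → 10786; Band 3 − 230 → 9565; Band 4 − 360 → 5493; Band 5 + 50 → 8652
→ [3687, 10786, 9565, 5493, 8652]
Period 2.
Births: 10786 * 0.31 = 3344, 9565 * 0.091 = 870 ⇒ total 4214
Band 2: 3687 * 0.964 = 3554
Band 3: 10786 * 0.951 = 10257
Band 4: 9565 * 0.944 = 9029
Band 5: 5493 * 0.953 + 8652 * 0.353 = 5235 + 3054 = 8289
Net migration: Band 1 − 70 → 4144; Band 2 − 300 → 3254; Band 3 − 230 → 10027; Band 4 − 360 → 8669; Band 5 + 50 → 8339
→ [4144, 3254, 10027, 8669, 8339]
Total: 45400 → 34433; change = -10967; percentage change = -24.2%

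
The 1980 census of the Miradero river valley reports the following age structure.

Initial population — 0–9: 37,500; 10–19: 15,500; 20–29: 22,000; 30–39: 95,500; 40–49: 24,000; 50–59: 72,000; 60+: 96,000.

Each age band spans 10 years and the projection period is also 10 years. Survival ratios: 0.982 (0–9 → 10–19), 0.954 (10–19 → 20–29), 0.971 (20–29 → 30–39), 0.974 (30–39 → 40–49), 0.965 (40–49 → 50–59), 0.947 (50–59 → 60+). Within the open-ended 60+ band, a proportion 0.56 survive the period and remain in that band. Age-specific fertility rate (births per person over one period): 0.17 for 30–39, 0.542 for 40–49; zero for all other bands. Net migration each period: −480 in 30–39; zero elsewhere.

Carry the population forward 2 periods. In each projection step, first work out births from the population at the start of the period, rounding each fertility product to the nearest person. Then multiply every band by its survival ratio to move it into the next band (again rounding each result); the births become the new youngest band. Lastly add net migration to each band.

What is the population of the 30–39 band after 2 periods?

Period 1:
Births: 95500 × 0.17 = 16235 ; 24000 × 0.542 = 13008 — total 29243
10–19: 37500 × 0.982 = 36825
20–29: 15500 × 0.954 = 14787
30–39: 22000 × 0.971 = 21362
40–49: 95500 × 0.974 = 93017
50–59: 24000 × 0.965 = 23160
60+: 72000 × 0.947 + 96000 × 0.56 = 68184 + 53760 = 121944
Net migration: 30–39 − 480 → 20882
Population now: 0–9=29243, 10–19=36825, 20–29=14787, 30–39=20882, 40–49=93017, 50–59=23160, 60+=121944
Period 2:
Births: 20882 × 0.17 = 3550 ; 93017 × 0.542 = 50415 — total 53965
10–19: 29243 × 0.982 = 28717
20–29: 36825 × 0.954 = 35131
30–39: 14787 × 0.971 = 14358
40–49: 20882 × 0.974 = 20339
50–59: 93017 × 0.965 = 89761
60+: 23160 × 0.947 + 121944 × 0.56 = 21933 + 68289 = 90222
Net migration: 30–39 − 480 → 13878
Population now: 0–9=53965, 10–19=28717, 20–29=35131, 30–39=13878, 40–49=20339, 50–59=89761, 60+=90222

13878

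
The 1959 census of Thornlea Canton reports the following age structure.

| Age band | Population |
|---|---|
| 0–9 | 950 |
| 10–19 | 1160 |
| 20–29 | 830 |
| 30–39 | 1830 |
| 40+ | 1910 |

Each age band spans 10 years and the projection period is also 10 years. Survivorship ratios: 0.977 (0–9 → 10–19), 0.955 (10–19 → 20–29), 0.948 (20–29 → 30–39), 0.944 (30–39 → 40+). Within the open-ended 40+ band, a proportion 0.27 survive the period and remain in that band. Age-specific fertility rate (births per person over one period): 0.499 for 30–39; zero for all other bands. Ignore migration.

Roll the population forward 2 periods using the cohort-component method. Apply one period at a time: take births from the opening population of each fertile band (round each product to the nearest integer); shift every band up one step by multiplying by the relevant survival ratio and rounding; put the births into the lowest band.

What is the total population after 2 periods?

Call the bands 1 to 5, youngest first.
After projecting period 1:
Births: 1830 × 0.499 = 913
Band 2: 950 × 0.977 = 928
Band 3: 1160 × 0.955 = 1108
Band 4: 830 × 0.948 = 787
Band 5: 1830 × 0.944 + 1910 × 0.27 = 1728 + 516 = 2244
End of period: [913, 928, 1108, 787, 2244]
After projecting period 2:
Births: 787 × 0.499 = 393
Band 2: 913 × 0.977 = 892
Band 3: 928 × 0.955 = 886
Band 4: 1108 × 0.948 = 1050
Band 5: 787 × 0.944 + 2244 × 0.27 = 743 + 606 = 1349
End of period: [393, 892, 886, 1050, 1349]
Total after period 2: 393 + 892 + 886 + 1050 + 1349 = 4570

4570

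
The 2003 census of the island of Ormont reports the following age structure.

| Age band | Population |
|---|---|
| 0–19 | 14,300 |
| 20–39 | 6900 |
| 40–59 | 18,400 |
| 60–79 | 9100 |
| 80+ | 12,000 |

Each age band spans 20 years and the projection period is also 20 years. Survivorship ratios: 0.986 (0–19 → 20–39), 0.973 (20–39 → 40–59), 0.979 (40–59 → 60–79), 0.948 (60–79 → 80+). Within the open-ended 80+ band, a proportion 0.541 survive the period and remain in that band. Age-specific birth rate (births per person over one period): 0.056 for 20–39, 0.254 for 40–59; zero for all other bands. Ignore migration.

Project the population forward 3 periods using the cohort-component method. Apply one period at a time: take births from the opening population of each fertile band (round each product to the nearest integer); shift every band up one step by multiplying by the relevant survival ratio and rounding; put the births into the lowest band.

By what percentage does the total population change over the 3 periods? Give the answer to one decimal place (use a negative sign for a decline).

Numbering the groups 1..5 from youngest to oldest:
After projecting period 1:
Births: 6900 * 0.056 = 386, 18400 * 0.254 = 4674 → total 5060
Group 2: 14300 * 0.986 = 14100
Group 3: 6900 * 0.973 = 6714
Group 4: 18400 * 0.979 = 18014
Group 5: 9100 * 0.948 + 12000 * 0.541 = 8627 + 6492 = 15119
End of period: [5060, 14100, 6714, 18014, 15119]
After projecting period 2:
Births: 14100 * 0.056 = 790, 6714 * 0.254 = 1705 → total 2495
Group 2: 5060 * 0.986 = 4989
Group 3: 14100 * 0.973 = 13719
Group 4: 6714 * 0.979 = 6573
Group 5: 18014 * 0.948 + 15119 * 0.541 = 17077 + 8179 = 25256
End of period: [2495, 4989, 13719, 6573, 25256]
After projecting period 3:
Births: 4989 * 0.056 = 279, 13719 * 0.254 = 3485 → total 3764
Group 2: 2495 * 0.986 = 2460
Group 3: 4989 * 0.973 = 4854
Group 4: 13719 * 0.979 = 13431
Group 5: 6573 * 0.948 + 25256 * 0.541 = 6231 + 13663 = 19894
End of period: [3764, 2460, 4854, 13431, 19894]
Total: 60700 → 44403; change = -16297; percentage change = -26.8%

-26.8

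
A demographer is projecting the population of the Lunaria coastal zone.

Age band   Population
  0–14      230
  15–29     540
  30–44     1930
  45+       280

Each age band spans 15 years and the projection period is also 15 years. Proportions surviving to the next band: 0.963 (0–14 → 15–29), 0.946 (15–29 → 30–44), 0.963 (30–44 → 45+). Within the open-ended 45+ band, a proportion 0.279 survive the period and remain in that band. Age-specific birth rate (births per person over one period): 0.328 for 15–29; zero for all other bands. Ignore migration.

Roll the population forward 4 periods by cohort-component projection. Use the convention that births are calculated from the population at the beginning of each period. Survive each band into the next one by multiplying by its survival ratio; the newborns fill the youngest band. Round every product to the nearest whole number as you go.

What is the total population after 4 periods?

433

(Groups numbered youngest = 1 to oldest = 4.)
After projecting period 1:
Births: 540 × 0.328 = 177
Group 2: 230 × 0.963 = 221
Group 3: 540 × 0.946 = 511
Group 4: 1930 × 0.963 + 280 × 0.279 = 1859 + 78 = 1937
Population now: 0–14=177, 15–29=221, 30–44=511, 45+=1937
After projecting period 2:
Births: 221 × 0.328 = 72
Group 2: 177 × 0.963 = 170
Group 3: 221 × 0.946 = 209
Group 4: 511 × 0.963 + 1937 × 0.279 = 492 + 540 = 1032
Population now: 0–14=72, 15–29=170, 30–44=209, 45+=1032
After projecting period 3:
Births: 170 × 0.328 = 56
Group 2: 72 × 0.963 = 69
Group 3: 170 × 0.946 = 161
Group 4: 209 × 0.963 + 1032 × 0.279 = 201 + 288 = 489
Population now: 0–14=56, 15–29=69, 30–44=161, 45+=489
After projecting period 4:
Births: 69 × 0.328 = 23
Group 2: 56 × 0.963 = 54
Group 3: 69 × 0.946 = 65
Group 4: 161 × 0.963 + 489 × 0.279 = 155 + 136 = 291
Population now: 0–14=23, 15–29=54, 30–44=65, 45+=291
Total after period 4: 23 + 54 + 65 + 291 = 433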